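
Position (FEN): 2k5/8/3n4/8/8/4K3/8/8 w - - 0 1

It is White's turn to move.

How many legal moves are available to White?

White to move; king on e3.
In check: no.
Legal moves: Kf4, Kd4, Kf3, Kd3, Kf2, Ke2, Kd2.
Count: 7.

7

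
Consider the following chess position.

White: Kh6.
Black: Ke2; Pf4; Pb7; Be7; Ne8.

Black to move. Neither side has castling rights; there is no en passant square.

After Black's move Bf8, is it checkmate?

no

After Bf8: white king on h6; in check: yes, from the black bishop on f8.
White has 4 legal replies: Kh7, Kg6, Kh5, Kg5.
In check but a legal move exists → not checkmate.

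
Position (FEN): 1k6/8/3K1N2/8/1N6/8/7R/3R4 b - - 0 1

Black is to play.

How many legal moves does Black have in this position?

4

Black to move; king on b8.
In check: no.
Legal moves: Kc8, Ka8, Kb7, Ka7.
Count: 4.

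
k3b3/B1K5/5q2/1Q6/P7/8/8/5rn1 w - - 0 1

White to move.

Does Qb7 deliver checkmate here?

yes

After Qb7: black king on a8; in check: yes, from the white queen on b7.
King squares — a7: attacked by Qb7; b7: attacked by Kc7; b8: attacked by Ba7.
Black has no legal moves → checkmate.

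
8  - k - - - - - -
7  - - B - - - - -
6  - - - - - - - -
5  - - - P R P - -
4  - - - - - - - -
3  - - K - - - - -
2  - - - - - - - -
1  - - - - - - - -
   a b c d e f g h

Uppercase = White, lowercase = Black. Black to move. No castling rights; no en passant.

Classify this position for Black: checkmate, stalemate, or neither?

neither

Black to move; black king on b8.
In check: yes, from the white bishop on c7.
Legal moves for Black: Kc8, Ka8, Kxc7, Kb7, Ka7.
Black is in check but has 5 legal moves → neither.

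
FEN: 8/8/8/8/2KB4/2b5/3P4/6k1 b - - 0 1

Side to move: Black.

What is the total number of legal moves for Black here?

Black to move; king on g1.
In check: yes, from the white bishop on d4.
Legal moves: Kh2, Kg2, Kh1, Kf1, Bxd4.
Count: 5.

5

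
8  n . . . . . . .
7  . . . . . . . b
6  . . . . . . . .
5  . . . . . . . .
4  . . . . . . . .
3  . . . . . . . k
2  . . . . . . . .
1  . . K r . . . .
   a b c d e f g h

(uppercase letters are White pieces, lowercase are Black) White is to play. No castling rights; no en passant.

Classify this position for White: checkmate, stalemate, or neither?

neither

White to move; white king on c1.
In check: yes, from the black rook on d1.
Legal moves for White: Kb2, Kxd1.
White is in check but has 2 legal moves → neither.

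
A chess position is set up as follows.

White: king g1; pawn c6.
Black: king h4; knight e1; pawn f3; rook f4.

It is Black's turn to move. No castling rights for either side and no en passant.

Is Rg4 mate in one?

After Rg4: white king on g1; in check: yes, from the black rook on g4.
White has 4 legal replies: Kh2, Kf2, Kh1, Kf1.
In check but a legal move exists → not checkmate.

no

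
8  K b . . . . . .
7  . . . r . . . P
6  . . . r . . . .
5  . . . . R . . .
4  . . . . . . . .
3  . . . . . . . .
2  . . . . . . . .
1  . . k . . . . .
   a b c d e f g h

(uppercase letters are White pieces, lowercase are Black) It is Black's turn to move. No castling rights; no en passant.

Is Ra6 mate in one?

After Ra6: white king on a8; in check: yes, from the black rook on a6.
White has 1 legal reply: Kxb8.
In check but a legal move exists → not checkmate.

no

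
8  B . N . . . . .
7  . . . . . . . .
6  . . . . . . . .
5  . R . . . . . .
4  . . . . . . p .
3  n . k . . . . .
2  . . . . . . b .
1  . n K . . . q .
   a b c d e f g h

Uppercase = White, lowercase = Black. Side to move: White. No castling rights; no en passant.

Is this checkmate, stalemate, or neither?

White to move; white king on c1.
In check: yes, from the black queen on g1.
King squares — b1: attacked by Qg1; d1: attacked by Qg1; b2: attacked by Kc3; c2: attacked by Na3; d2: attacked by Nb1.
Legal moves for White: none.
In check with no legal moves → checkmate.

checkmate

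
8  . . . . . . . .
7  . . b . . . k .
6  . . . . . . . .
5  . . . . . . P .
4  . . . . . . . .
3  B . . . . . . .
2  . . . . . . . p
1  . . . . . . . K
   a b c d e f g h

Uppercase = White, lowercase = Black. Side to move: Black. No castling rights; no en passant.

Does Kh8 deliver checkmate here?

After Kh8: white king on h1; in check: no.
White is not in check, so this cannot be checkmate.

no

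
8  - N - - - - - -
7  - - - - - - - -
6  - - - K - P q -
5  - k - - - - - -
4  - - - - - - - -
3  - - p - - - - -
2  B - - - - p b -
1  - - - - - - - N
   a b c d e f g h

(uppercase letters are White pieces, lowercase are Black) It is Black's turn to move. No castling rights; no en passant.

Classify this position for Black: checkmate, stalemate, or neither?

neither

Black to move; black king on b5.
In check: no.
Legal moves for Black include: Qg8, Qe8, Qh7, Qg7, Qf7, Qh6, Qxf6+, Qh5, Qg5, Qf5, Qg4, Qe4, Qg3+, Qd3+, Qc2, Qb1, Kb6, Ka5, ... (list truncated; more exist).
Black has legal moves and is not in check → neither.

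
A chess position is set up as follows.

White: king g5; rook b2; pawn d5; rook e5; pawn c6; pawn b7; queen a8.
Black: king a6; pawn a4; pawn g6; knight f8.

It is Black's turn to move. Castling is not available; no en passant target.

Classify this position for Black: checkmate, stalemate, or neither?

checkmate

Black to move; black king on a6.
In check: yes, from the white queen on a8.
King squares — a5: attacked by Qa8; b5: attacked by Rb2; b6: attacked by Rb2; a7: attacked by Qa8; b7: attacked by Rb2.
Legal moves for Black: none.
In check with no legal moves → checkmate.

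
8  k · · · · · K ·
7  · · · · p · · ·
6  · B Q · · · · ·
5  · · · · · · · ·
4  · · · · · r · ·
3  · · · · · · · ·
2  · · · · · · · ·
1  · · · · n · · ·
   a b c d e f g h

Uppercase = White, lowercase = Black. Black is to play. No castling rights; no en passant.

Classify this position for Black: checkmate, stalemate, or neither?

neither

Black to move; black king on a8.
In check: yes, from the white queen on c6.
Legal moves for Black: Kb8.
Black is in check but has 1 legal move → neither.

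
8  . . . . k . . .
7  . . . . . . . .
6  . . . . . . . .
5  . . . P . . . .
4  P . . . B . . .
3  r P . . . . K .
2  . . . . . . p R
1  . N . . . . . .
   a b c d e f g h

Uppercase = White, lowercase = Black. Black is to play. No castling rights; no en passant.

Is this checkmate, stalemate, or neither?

neither

Black to move; black king on e8.
In check: no.
Legal moves for Black: Kf8, Kd8, Kf7, Ke7, Kd7, Rxa4, Rxb3+, Ra2, Ra1, g1=Q+, g1=R+, g1=B, g1=N.
Black has 13 legal moves and is not in check → neither.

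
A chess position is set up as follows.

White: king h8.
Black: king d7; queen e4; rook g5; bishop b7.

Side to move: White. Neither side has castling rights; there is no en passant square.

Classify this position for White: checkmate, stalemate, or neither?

stalemate

White to move; white king on h8.
In check: no.
King squares — g7: attacked by Rg5; h7: attacked by Qe4; g8: attacked by Rg5.
Legal moves for White: none.
Not in check and no legal moves → stalemate.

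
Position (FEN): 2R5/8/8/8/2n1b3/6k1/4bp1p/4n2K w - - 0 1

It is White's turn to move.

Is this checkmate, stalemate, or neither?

checkmate

White to move; white king on h1.
In check: yes, from the black bishop on e4.
King squares — g1: attacked by Pf2; g2: attacked by Ne1; h2: attacked by Kg3.
Legal moves for White: none.
In check with no legal moves → checkmate.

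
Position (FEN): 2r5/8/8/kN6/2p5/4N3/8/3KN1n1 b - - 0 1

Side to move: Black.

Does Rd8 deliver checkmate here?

no

After Rd8: white king on d1; in check: yes, from the black rook on d8.
White has 6 legal replies: Kc2, Kc1, Nd6, Nd4, Nd5, Nd3.
In check but a legal move exists → not checkmate.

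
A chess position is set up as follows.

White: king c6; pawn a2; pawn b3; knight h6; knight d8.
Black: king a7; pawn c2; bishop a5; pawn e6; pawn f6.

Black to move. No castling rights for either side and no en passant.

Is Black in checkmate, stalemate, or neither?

neither

Black to move; black king on a7.
In check: no.
Legal moves for Black: Kb8, Ka8, Ka6, Bxd8, Bc7, Bb6, Bb4, Bc3, Bd2, Be1, f5, e5, c1=Q+, c1=R+, c1=B, c1=N.
Black has 16 legal moves and is not in check → neither.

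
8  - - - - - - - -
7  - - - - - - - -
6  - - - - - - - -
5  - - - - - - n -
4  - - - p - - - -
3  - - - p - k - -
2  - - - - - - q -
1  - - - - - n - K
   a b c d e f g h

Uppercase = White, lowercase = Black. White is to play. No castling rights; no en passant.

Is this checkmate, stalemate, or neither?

checkmate

White to move; white king on h1.
In check: yes, from the black queen on g2.
King squares — g1: attacked by Qg2; g2: attacked by Kf3; h2: attacked by Nf1.
Legal moves for White: none.
In check with no legal moves → checkmate.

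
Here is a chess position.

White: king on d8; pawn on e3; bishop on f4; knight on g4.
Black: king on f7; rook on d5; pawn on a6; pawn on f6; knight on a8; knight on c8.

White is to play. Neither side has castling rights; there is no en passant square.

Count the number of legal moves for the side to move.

2

White to move; king on d8.
In check: yes, from the black rook on d5.
Legal moves: Kxc8, Bd6.
Count: 2.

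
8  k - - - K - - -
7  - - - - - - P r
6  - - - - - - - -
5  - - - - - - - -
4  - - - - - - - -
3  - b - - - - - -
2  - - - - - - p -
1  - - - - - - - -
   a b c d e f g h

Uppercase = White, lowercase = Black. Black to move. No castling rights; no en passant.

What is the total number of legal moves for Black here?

24

Black to move; king on a8.
In check: no.
Legal moves: Kb8, Kb7, Ka7, Rh8+, Rxg7, Rh6, Rh5, Rh4, Rh3, Rh2, Rh1, Bg8, Bf7+, Be6, Bd5, Bc4, Ba4+, Bc2, Ba2, Bd1, g1=Q, g1=R, g1=B, g1=N.
Count: 24.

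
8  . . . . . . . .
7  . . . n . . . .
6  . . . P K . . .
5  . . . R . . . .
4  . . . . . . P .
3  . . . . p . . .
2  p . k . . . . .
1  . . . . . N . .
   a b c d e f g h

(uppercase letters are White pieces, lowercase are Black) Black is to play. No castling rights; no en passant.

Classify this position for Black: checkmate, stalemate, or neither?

Black to move; black king on c2.
In check: no.
Legal moves for Black: Nf8+, Nb8, Nf6, Nb6, Ne5, Nc5+, Kc3, Kb3, Kb2, Kc1, Kb1, e2, a1=Q, a1=R, a1=B, a1=N.
Black has 16 legal moves and is not in check → neither.

neither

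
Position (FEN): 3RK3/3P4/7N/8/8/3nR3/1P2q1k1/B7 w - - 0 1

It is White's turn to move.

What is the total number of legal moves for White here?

White to move; king on e8.
In check: no.
Legal moves: Kf8, Kf7, Ke7, Rc8, Rb8, Ra8, Ng8, Nf7, Nf5, Ng4, Re7, Re6, Re5, Re4, Rxe2+, b3, b4.
Count: 17.

17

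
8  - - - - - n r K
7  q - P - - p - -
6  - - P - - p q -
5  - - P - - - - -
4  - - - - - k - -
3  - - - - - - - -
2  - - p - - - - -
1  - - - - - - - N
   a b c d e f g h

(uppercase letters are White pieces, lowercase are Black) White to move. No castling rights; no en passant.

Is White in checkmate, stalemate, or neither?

White to move; white king on h8.
In check: yes, from the black rook on g8.
King squares — g7: attacked by Qg6; h7: attacked by Qg6; g8: attacked by Qg6.
Legal moves for White: none.
In check with no legal moves → checkmate.

checkmate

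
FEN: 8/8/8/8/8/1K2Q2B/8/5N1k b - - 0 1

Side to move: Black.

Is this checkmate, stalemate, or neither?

stalemate

Black to move; black king on h1.
In check: no.
King squares — g1: attacked by Qe3; g2: attacked by Bh3; h2: attacked by Nf1.
Legal moves for Black: none.
Not in check and no legal moves → stalemate.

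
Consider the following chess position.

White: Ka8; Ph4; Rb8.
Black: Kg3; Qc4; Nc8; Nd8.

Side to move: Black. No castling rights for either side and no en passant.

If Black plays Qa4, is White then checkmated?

yes

After Qa4: white king on a8; in check: yes, from the black queen on a4.
King squares — a7: attacked by Qa4; b7: attacked by Nd8; b8: own rook.
White has no legal moves → checkmate.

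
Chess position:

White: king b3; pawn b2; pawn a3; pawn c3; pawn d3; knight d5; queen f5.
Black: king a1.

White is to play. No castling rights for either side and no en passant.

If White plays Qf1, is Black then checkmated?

yes

After Qf1: black king on a1; in check: yes, from the white queen on f1.
King squares — b1: attacked by Qf1; a2: attacked by Kb3; b2: attacked by Kb3.
Black has no legal moves → checkmate.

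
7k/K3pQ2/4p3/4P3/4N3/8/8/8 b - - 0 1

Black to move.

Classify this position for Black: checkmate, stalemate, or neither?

Black to move; black king on h8.
In check: no.
King squares — g7: attacked by Qf7; h7: attacked by Qf7; g8: attacked by Qf7.
Legal moves for Black: none.
Not in check and no legal moves → stalemate.

stalemate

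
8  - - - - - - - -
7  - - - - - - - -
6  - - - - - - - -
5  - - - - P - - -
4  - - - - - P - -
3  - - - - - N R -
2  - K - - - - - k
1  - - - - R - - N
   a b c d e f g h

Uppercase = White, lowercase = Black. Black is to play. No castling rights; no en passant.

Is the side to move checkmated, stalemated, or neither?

Black to move; black king on h2.
In check: yes, from the white knight on f3.
King squares — g1: attacked by Re1; h1: attacked by Re1; g2: attacked by Rg3; g3: attacked by Nh1; h3: attacked by Rg3.
Legal moves for Black: none.
In check with no legal moves → checkmate.

checkmate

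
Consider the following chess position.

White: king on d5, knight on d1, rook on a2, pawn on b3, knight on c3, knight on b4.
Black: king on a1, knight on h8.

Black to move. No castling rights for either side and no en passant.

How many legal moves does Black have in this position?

0

Black to move; king on a1.
In check: yes, from the white rook on a2.
Legal moves: none.
Count: 0.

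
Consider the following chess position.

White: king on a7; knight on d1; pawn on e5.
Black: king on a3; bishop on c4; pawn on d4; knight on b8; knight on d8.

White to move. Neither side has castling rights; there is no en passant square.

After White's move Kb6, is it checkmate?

no

After Kb6: black king on a3; in check: no.
Black is not in check, so this cannot be checkmate.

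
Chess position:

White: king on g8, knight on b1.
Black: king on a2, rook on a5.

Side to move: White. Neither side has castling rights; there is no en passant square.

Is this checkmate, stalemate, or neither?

White to move; white king on g8.
In check: no.
Legal moves for White: Kh8, Kf8, Kh7, Kg7, Kf7, Nc3+, Na3, Nd2.
White has 8 legal moves and is not in check → neither.

neither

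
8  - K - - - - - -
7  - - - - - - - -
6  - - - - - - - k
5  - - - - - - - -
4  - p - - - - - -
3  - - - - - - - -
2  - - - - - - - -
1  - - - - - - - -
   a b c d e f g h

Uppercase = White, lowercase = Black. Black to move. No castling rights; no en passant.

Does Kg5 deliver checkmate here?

no

After Kg5: white king on b8; in check: no.
White is not in check, so this cannot be checkmate.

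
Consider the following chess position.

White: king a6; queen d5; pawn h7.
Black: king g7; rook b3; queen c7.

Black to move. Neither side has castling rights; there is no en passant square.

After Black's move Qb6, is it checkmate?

yes

After Qb6: white king on a6; in check: yes, from the black queen on b6.
King squares — a5: attacked by Qb6; b5: attacked by Rb3; b6: attacked by Rb3; a7: attacked by Qb6; b7: attacked by Qb6.
White has no legal moves → checkmate.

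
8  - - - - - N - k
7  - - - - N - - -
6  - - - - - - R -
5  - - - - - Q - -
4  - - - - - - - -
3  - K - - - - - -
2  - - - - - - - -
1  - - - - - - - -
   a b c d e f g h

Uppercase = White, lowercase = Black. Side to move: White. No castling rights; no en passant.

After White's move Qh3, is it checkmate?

yes

After Qh3: black king on h8; in check: yes, from the white queen on h3.
King squares — g7: attacked by Rg6; h7: attacked by Qh3; g8: attacked by Rg6.
Black has no legal moves → checkmate.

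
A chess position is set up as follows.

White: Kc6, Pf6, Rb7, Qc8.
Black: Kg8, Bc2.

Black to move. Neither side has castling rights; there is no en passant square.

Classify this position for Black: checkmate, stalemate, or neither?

Black to move; black king on g8.
In check: yes, from the white queen on c8.
King squares — f7: attacked by Rb7; g7: attacked by Pf6; h7: attacked by Rb7; f8: attacked by Qc8; h8: attacked by Qc8.
Legal moves for Black: none.
In check with no legal moves → checkmate.

checkmate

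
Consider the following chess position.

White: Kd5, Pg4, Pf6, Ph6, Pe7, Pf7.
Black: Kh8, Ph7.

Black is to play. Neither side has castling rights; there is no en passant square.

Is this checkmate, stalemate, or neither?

Black to move; black king on h8.
In check: no.
King squares — g7: attacked by Pf6; h7: own pawn; g8: attacked by Pf7.
Legal moves for Black: none.
Not in check and no legal moves → stalemate.

stalemate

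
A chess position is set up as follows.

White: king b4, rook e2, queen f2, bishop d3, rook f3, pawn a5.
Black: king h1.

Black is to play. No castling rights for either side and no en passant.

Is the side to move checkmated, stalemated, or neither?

stalemate

Black to move; black king on h1.
In check: no.
King squares — g1: attacked by Qf2; g2: attacked by Qf2; h2: attacked by Qf2.
Legal moves for Black: none.
Not in check and no legal moves → stalemate.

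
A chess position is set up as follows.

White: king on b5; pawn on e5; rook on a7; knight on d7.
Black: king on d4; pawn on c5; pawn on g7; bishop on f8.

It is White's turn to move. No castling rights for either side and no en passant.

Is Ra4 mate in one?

no

After Ra4: black king on d4; in check: yes, from the white rook on a4.
Black has 5 legal replies: Kd5, Ke3, Kd3, Kc3, c4.
In check but a legal move exists → not checkmate.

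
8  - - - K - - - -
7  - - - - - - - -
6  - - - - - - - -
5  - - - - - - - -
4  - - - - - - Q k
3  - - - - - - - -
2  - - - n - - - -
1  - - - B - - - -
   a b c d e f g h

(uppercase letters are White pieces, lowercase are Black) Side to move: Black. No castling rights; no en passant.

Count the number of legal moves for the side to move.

Black to move; king on h4.
In check: yes, from the white queen on g4.
Legal moves: none.
Count: 0.

0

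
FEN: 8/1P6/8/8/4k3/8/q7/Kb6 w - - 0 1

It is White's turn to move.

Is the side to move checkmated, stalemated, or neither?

White to move; white king on a1.
In check: yes, from the black queen on a2.
King squares — b1: attacked by Qa2; a2: attacked by Bb1; b2: attacked by Qa2.
Legal moves for White: none.
In check with no legal moves → checkmate.

checkmate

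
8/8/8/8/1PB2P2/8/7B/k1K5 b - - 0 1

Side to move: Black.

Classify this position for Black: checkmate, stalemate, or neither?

stalemate

Black to move; black king on a1.
In check: no.
King squares — b1: attacked by Kc1; a2: attacked by Bc4; b2: attacked by Kc1.
Legal moves for Black: none.
Not in check and no legal moves → stalemate.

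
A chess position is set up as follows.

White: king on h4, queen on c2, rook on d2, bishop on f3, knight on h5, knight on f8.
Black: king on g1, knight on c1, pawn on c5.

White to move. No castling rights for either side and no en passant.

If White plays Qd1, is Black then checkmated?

yes

After Qd1: black king on g1; in check: yes, from the white queen on d1.
King squares — f1: attacked by Qd1; h1: attacked by Qd1; f2: attacked by Rd2; g2: attacked by Rd2; h2: attacked by Rd2.
Black has no legal moves → checkmate.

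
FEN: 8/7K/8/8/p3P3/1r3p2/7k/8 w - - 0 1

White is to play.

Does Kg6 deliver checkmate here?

After Kg6: black king on h2; in check: no.
Black is not in check, so this cannot be checkmate.

no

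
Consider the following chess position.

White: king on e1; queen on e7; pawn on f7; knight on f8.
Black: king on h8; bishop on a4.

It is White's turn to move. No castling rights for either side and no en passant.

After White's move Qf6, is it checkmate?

yes

After Qf6: black king on h8; in check: yes, from the white queen on f6.
King squares — g7: attacked by Qf6; h7: attacked by Nf8; g8: attacked by Pf7.
Black has no legal moves → checkmate.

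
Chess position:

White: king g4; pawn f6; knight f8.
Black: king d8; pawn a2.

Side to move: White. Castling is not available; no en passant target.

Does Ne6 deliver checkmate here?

After Ne6: black king on d8; in check: yes, from the white knight on e6.
Black has 3 legal replies: Ke8, Kc8, Kd7.
In check but a legal move exists → not checkmate.

no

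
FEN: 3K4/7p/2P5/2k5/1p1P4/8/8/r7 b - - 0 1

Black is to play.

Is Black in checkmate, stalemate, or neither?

Black to move; black king on c5.
In check: yes, from the white pawn on d4.
Legal moves for Black: Kd6, Kxc6, Kb6, Kd5, Kb5, Kxd4, Kc4.
Black is in check but has 7 legal moves → neither.

neither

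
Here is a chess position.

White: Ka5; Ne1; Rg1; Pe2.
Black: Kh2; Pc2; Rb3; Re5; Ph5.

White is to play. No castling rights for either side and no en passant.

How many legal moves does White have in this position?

White to move; king on a5.
In check: yes, from the black rook on e5.
Legal moves: Ka6, Ka4.
Count: 2.

2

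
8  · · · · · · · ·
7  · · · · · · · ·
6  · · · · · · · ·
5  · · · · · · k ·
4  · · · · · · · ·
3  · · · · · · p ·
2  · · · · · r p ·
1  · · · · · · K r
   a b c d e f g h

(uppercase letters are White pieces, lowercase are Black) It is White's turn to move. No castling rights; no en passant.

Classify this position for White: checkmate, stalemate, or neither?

White to move; white king on g1.
In check: yes, from the black rook on h1.
King squares — f1: attacked by Rh1; h1: attacked by Pg2; f2: attacked by Pg3; g2: attacked by Rf2; h2: attacked by Rh1.
Legal moves for White: none.
In check with no legal moves → checkmate.

checkmate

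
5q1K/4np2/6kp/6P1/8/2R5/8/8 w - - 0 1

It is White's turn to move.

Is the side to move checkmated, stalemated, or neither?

White to move; white king on h8.
In check: yes, from the black queen on f8.
King squares — g7: attacked by Kg6; h7: attacked by Kg6; g8: attacked by Ne7.
Legal moves for White: none.
In check with no legal moves → checkmate.

checkmate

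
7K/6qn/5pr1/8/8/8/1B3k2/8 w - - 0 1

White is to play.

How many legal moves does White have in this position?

0

White to move; king on h8.
In check: yes, from the black queen on g7.
Legal moves: none.
Count: 0.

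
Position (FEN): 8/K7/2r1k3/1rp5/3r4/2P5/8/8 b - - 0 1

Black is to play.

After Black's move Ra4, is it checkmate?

After Ra4: white king on a7; in check: yes, from the black rook on a4.
King squares — a6: attacked by Ra4; b6: attacked by Rb5; b7: attacked by Rb5; a8: attacked by Ra4; b8: attacked by Rb5.
White has no legal moves → checkmate.

yes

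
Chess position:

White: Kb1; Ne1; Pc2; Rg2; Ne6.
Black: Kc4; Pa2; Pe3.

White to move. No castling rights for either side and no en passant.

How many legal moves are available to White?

4

White to move; king on b1.
In check: yes, from the black pawn on a2.
Legal moves: Kb2, Kxa2, Kc1, Ka1.
Count: 4.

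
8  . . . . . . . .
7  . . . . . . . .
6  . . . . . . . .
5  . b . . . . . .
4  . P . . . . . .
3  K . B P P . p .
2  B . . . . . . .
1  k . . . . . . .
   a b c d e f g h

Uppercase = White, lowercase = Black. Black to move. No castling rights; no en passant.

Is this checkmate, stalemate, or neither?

Black to move; black king on a1.
In check: yes, from the white bishop on c3.
King squares — b1: attacked by Ba2; a2: attacked by Ka3; b2: attacked by Ka3.
Legal moves for Black: none.
In check with no legal moves → checkmate.

checkmate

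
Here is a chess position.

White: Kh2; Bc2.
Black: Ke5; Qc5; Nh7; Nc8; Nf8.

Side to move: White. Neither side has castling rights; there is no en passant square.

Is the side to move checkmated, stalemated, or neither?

White to move; white king on h2.
In check: no.
Legal moves for White: Kh3, Kg3, Kg2, Kh1, Bxh7, Bg6, Bf5, Be4, Ba4, Bd3, Bb3, Bd1, Bb1.
White has 13 legal moves and is not in check → neither.

neither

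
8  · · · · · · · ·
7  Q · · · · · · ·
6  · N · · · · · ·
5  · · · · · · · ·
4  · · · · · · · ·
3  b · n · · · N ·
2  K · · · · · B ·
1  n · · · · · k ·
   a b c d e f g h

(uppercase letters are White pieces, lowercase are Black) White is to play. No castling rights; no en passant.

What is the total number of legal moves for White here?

White to move; king on a2.
In check: yes, from the black knight on c3.
Legal moves: Kxa3, Kxa1.
Count: 2.

2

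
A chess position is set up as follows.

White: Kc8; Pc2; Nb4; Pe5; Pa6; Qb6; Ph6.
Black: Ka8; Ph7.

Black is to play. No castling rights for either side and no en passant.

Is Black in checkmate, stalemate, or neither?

Black to move; black king on a8.
In check: no.
King squares — a7: attacked by Qb6; b7: attacked by Pa6; b8: attacked by Qb6.
Legal moves for Black: none.
Not in check and no legal moves → stalemate.

stalemate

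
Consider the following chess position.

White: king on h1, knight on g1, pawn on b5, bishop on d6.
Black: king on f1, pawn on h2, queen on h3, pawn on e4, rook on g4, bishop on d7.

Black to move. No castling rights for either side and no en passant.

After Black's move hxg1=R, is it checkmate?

yes

After hxg1=R: white king on h1; in check: yes, from the black rook on g1 and the black queen on h3.
King squares — g1: attacked by Kf1; g2: attacked by Kf1; h2: attacked by Qh3.
White has no legal moves → checkmate.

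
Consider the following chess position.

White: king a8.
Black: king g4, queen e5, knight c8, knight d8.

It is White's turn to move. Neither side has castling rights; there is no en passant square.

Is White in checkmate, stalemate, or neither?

stalemate

White to move; white king on a8.
In check: no.
King squares — a7: attacked by Nc8; b7: attacked by Nd8; b8: attacked by Qe5.
Legal moves for White: none.
Not in check and no legal moves → stalemate.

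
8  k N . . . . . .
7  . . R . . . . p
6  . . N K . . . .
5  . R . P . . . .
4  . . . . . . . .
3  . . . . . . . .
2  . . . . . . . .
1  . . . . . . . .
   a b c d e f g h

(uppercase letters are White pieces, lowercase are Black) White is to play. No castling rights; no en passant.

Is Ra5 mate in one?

After Ra5: black king on a8; in check: yes, from the white rook on a5.
King squares — a7: attacked by Ra5; b7: attacked by Rc7; b8: attacked by Nc6.
Black has no legal moves → checkmate.

yes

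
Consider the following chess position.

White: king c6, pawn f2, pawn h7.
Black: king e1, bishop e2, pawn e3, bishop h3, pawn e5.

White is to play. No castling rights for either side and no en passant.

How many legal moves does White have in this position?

13

White to move; king on c6.
In check: no.
Legal moves: Kc7, Kb7, Kd6, Kb6, Kd5, Kc5, fxe3, h8=Q, h8=R, h8=B, h8=N, f3, f4.
Count: 13.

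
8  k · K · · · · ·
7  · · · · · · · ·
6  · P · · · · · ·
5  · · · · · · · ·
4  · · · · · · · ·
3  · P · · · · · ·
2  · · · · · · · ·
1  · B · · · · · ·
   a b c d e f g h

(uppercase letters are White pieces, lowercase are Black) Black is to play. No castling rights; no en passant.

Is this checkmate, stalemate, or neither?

stalemate

Black to move; black king on a8.
In check: no.
King squares — a7: attacked by Pb6; b7: attacked by Kc8; b8: attacked by Kc8.
Legal moves for Black: none.
Not in check and no legal moves → stalemate.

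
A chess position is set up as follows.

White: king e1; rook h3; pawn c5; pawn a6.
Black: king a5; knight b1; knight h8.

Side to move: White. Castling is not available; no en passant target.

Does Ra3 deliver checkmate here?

After Ra3: black king on a5; in check: yes, from the white rook on a3.
Black has 3 legal replies: Kb5, Kb4, Nxa3.
In check but a legal move exists → not checkmate.

no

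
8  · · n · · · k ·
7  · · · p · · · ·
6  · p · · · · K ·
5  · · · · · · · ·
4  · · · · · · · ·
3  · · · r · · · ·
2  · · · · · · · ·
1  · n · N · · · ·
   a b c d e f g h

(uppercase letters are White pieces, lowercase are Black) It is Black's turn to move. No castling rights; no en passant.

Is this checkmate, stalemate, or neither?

neither

Black to move; black king on g8.
In check: no.
Legal moves for Black include: Kh8, Kf8, Ne7+, Na7, Nd6, Rd6+, Rd5, Rd4, Rh3, Rg3+, Rf3, Re3, Rc3, Rb3, Ra3, Rd2, Rxd1, Nc3, ... (list truncated; more exist).
Black has legal moves and is not in check → neither.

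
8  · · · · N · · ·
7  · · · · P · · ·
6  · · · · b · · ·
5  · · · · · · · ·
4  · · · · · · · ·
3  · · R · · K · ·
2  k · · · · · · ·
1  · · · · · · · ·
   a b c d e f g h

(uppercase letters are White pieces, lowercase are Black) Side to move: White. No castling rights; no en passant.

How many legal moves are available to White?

22

White to move; king on f3.
In check: no.
Legal moves: Ng7, Nc7, Nf6, Nd6, Kf4, Ke4, Kg3, Ke3, Kg2, Kf2, Ke2, Rc8, Rc7, Rc6, Rc5, Rc4, Re3, Rd3, Rb3, Ra3+, Rc2+, Rc1.
Count: 22.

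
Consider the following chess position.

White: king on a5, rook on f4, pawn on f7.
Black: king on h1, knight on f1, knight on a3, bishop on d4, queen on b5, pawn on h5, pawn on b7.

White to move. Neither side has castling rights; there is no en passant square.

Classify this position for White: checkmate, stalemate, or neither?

checkmate

White to move; white king on a5.
In check: yes, from the black queen on b5.
King squares — a4: attacked by Qb5; b4: attacked by Qb5; b5: attacked by Na3; a6: attacked by Qb5; b6: attacked by Bd4.
Legal moves for White: none.
In check with no legal moves → checkmate.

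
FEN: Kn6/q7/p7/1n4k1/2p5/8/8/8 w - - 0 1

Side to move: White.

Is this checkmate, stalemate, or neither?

checkmate

White to move; white king on a8.
In check: yes, from the black queen on a7.
King squares — a7: attacked by Nb5; b7: attacked by Qa7; b8: attacked by Qa7.
Legal moves for White: none.
In check with no legal moves → checkmate.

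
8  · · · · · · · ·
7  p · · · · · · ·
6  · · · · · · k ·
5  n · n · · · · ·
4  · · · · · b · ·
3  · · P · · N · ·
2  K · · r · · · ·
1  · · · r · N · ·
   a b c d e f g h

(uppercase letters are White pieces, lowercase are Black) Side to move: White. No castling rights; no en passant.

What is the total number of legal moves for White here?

White to move; king on a2.
In check: yes, from the black rook on d2.
Legal moves: Ka3, N3xd2, N1xd2.
Count: 3.

3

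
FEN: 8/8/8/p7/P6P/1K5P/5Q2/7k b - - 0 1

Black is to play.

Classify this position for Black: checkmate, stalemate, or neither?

stalemate

Black to move; black king on h1.
In check: no.
King squares — g1: attacked by Qf2; g2: attacked by Qf2; h2: attacked by Qf2.
Legal moves for Black: none.
Not in check and no legal moves → stalemate.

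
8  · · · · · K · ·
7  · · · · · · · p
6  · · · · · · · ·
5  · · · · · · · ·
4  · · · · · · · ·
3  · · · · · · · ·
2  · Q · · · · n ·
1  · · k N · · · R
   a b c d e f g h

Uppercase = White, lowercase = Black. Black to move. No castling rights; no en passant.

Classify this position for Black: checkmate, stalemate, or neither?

checkmate

Black to move; black king on c1.
In check: yes, from the white queen on b2.
King squares — b1: attacked by Qb2; d1: attacked by Rh1; b2: attacked by Nd1; c2: attacked by Qb2; d2: attacked by Qb2.
Legal moves for Black: none.
In check with no legal moves → checkmate.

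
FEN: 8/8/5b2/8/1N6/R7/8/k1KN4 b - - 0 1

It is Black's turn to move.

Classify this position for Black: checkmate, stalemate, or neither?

Black to move; black king on a1.
In check: yes, from the white rook on a3.
King squares — b1: attacked by Kc1; a2: attacked by Ra3; b2: attacked by Kc1.
Legal moves for Black: none.
In check with no legal moves → checkmate.

checkmate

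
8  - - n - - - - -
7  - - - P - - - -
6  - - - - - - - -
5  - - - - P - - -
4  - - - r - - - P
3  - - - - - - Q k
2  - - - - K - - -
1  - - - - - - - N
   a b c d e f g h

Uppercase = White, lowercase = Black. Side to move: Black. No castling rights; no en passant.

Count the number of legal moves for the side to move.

Black to move; king on h3.
In check: yes, from the white queen on g3.
Legal moves: none.
Count: 0.

0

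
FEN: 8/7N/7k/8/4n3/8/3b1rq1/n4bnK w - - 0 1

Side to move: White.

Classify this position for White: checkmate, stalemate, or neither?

White to move; white king on h1.
In check: yes, from the black queen on g2.
King squares — g1: attacked by Qg2; g2: attacked by Bf1; h2: attacked by Qg2.
Legal moves for White: none.
In check with no legal moves → checkmate.

checkmate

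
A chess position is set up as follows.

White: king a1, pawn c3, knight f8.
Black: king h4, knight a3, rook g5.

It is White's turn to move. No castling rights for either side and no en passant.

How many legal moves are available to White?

White to move; king on a1.
In check: no.
Legal moves: Nh7, Nd7, Ng6+, Ne6, Kb2, Ka2, c4.
Count: 7.

7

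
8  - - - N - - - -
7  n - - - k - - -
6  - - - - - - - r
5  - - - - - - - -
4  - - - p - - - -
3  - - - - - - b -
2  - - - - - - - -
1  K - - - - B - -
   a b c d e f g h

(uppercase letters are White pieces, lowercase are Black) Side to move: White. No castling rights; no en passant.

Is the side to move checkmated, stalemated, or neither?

neither

White to move; white king on a1.
In check: no.
Legal moves for White: Nf7, Nb7, Ne6, Nc6+, Ba6, Bb5, Bc4, Bh3, Bd3, Bg2, Be2, Kb2, Ka2, Kb1.
White has 14 legal moves and is not in check → neither.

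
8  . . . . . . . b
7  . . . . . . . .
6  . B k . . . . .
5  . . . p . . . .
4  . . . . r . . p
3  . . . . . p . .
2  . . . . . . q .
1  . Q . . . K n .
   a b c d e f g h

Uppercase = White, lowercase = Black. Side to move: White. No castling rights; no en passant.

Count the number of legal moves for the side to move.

0

White to move; king on f1.
In check: yes, from the black queen on g2.
Legal moves: none.
Count: 0.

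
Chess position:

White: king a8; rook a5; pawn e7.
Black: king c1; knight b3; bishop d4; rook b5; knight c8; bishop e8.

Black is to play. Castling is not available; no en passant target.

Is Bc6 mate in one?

yes

After Bc6: white king on a8; in check: yes, from the black bishop on c6.
King squares — a7: attacked by Bd4; b7: attacked by Rb5; b8: attacked by Rb5.
White has no legal moves → checkmate.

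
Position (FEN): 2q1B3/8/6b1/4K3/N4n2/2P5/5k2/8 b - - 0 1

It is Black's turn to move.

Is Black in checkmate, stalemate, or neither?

neither

Black to move; black king on f2.
In check: no.
Legal moves for Black include: Qxe8+, Qd8, Qb8+, Qa8, Qd7, Qc7+, Qb7, Qe6+, Qc6, Qa6, Qf5+, Qc5+, Qg4, Qc4, Qh3, Qxc3+, Bxe8, Bh7, ... (list truncated; more exist).
Black has legal moves and is not in check → neither.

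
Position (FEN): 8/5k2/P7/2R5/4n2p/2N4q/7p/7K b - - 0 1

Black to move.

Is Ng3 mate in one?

yes

After Ng3: white king on h1; in check: yes, from the black knight on g3.
King squares — g1: attacked by Ph2; g2: attacked by Qh3; h2: attacked by Qh3.
White has no legal moves → checkmate.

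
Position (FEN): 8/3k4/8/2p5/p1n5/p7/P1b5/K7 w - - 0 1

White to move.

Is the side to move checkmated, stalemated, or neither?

White to move; white king on a1.
In check: no.
King squares — b1: attacked by Bc2; a2: own pawn; b2: attacked by Pa3.
Legal moves for White: none.
Not in check and no legal moves → stalemate.

stalemate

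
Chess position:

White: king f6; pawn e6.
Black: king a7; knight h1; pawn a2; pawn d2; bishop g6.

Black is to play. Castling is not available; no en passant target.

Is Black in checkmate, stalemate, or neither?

neither

Black to move; black king on a7.
In check: no.
Legal moves for Black include: Kb8, Ka8, Kb7, Kb6, Ka6, Be8, Bh7, Bf7, Bh5, Bf5, Be4, Bd3, Bc2, Bb1, Ng3, Nf2, d1=Q, d1=R, ... (list truncated; more exist).
Black has legal moves and is not in check → neither.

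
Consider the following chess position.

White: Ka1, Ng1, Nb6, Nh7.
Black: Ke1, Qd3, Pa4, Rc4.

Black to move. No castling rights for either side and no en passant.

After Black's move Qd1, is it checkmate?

no

After Qd1: white king on a1; in check: yes, from the black queen on d1.
White has 2 legal replies: Kb2, Ka2.
In check but a legal move exists → not checkmate.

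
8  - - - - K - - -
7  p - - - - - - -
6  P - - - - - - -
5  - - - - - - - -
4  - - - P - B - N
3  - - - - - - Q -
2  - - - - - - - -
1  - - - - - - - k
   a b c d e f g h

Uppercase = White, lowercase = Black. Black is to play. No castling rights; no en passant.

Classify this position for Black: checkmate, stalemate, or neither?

Black to move; black king on h1.
In check: no.
King squares — g1: attacked by Qg3; g2: attacked by Qg3; h2: attacked by Qg3.
Legal moves for Black: none.
Not in check and no legal moves → stalemate.

stalemate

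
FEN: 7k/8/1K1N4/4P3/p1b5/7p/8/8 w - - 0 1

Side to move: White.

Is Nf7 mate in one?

no

After Nf7: black king on h8; in check: yes, from the white knight on f7.
Black has 4 legal replies: Kg8, Kh7, Kg7, Bxf7.
In check but a legal move exists → not checkmate.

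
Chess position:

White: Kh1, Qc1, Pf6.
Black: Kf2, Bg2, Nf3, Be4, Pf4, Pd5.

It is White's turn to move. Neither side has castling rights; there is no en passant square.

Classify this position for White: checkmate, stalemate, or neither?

White to move; white king on h1.
In check: yes, from the black bishop on g2.
King squares — g1: attacked by Kf2; g2: attacked by Kf2; h2: attacked by Nf3.
Legal moves for White: none.
In check with no legal moves → checkmate.

checkmate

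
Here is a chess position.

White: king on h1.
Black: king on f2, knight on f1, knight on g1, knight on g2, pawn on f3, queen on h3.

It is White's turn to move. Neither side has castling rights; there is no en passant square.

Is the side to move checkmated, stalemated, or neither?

checkmate

White to move; white king on h1.
In check: yes, from the black queen on h3.
King squares — g1: attacked by Kf2; g2: attacked by Kf2; h2: attacked by Nf1.
Legal moves for White: none.
In check with no legal moves → checkmate.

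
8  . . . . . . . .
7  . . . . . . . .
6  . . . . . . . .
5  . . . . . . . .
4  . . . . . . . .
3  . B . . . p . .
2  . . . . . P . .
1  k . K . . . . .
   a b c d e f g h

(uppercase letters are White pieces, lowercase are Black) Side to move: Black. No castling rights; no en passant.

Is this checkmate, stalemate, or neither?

Black to move; black king on a1.
In check: no.
King squares — b1: attacked by Kc1; a2: attacked by Bb3; b2: attacked by Kc1.
Legal moves for Black: none.
Not in check and no legal moves → stalemate.

stalemate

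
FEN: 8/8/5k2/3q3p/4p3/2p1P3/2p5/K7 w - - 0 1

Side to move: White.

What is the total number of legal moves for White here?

White to move; king on a1.
In check: no.
Legal moves: none.
Count: 0.

0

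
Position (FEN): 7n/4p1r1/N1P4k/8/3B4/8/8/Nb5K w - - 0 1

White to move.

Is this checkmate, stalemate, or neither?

White to move; white king on h1.
In check: no.
Legal moves for White include: Nb8, Nc7, Nc5, Nb4, Bxg7+, Ba7, Bf6, Bb6, Be5, Bc5, Be3+, Bc3, Bf2, Bb2, Bg1, Kh2, Nb3, Nc2, ... (list truncated; more exist).
White has legal moves and is not in check → neither.

neither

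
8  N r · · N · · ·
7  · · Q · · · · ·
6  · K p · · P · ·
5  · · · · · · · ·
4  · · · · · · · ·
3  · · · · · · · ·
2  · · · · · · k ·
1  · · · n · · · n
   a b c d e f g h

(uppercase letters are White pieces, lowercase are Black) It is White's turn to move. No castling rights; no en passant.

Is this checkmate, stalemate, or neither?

neither

White to move; white king on b6.
In check: yes, from the black rook on b8.
Legal moves for White: Ka7, Kxc6, Ka6, Kc5, Ka5, Qxb8, Qb7.
White is in check but has 7 legal moves → neither.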